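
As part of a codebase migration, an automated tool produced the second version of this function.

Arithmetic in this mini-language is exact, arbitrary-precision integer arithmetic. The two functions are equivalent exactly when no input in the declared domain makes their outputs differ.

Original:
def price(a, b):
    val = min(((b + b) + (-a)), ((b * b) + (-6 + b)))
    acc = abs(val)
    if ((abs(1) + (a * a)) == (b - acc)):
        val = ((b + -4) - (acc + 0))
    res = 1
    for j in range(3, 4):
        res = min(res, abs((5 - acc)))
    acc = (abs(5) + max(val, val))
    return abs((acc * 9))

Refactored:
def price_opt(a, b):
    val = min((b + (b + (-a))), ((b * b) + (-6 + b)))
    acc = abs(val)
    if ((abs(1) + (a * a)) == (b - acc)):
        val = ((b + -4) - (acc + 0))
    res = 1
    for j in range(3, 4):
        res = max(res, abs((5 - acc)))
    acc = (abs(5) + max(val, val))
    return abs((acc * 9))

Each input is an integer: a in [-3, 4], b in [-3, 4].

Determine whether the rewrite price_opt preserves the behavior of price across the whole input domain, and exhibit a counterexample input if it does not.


Equivalent. The suspicious edit (`min(res, abs((5 - acc)))` became `max(res, abs((5 - acc)))`) never changes the result for any input inside the declared domain.
Sweeping the whole domain (64 inputs) finds no disagreement.
Tracing a=-3, b=-2: price: val = -4; acc = 4; ((abs(1) + (a * a)) == (b - acc)) -> false; res = 1; [j=3]; res = 1; acc = 1; return 9 | price_opt: val = -4; acc = 4; ((abs(1) + (a * a)) == (b - acc)) -> false; res = 1; [j=3]; res = 1; acc = 1; return 9 — matching result 9.
verdict: equivalent


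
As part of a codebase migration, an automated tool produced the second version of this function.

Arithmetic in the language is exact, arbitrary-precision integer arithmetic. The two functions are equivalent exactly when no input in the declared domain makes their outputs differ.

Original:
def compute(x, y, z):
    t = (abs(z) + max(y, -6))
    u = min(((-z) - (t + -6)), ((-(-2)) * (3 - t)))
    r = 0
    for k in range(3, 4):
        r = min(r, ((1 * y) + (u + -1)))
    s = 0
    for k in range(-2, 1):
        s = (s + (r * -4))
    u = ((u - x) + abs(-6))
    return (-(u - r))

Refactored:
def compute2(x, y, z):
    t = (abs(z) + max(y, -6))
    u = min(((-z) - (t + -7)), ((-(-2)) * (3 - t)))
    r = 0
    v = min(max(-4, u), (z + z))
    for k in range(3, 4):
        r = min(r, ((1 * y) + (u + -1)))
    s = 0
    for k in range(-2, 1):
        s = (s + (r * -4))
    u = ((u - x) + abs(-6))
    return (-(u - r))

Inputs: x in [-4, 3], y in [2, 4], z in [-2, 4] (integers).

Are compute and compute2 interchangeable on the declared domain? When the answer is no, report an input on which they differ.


The edit looks behavioral (`-6` became `-7`), but over these ranges it never changes the outcome.
Tracing x=-3, y=3, z=0: compute: t=3, then u=0, then r=0, then (k=3), then r=0, then s=0, then (k=-2), then s=0, then (k=-1), then s=0, then (k=0), then s=0, then u=9, then returns -9 | compute2: t=3, then u=0, then r=0, then v=0, then (k=3), then r=0, then s=0, then (k=-2), then s=0, then (k=-1), then s=0, then (k=0), then s=0, then u=9, then returns -9 — matching result -9.
An exhaustive pass over the 168 declared inputs shows identical outputs.
verdict: equivalent


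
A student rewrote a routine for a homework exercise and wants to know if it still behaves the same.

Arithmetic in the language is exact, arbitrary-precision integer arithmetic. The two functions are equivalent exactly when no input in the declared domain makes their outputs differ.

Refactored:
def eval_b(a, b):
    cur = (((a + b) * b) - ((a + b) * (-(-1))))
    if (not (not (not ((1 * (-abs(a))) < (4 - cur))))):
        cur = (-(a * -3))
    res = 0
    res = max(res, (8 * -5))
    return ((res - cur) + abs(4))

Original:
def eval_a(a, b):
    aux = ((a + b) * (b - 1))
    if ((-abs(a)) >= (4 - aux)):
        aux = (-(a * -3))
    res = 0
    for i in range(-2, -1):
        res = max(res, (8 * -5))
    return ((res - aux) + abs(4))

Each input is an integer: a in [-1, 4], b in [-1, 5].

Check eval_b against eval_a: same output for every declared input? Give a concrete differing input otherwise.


Reading the diff, among the changes: comparison usage differs, and boolean connective usage differs, and statement counts differ, and local variable names differ, and arithmetic usage differs, and loop structure differs, and constant usage differs.
Spot check at a=0, b=1 — eval_a: aux becomes 0; next ((-abs(a)) >= (4 - aux)) evaluates to false; next res becomes 0; next at i=-2:; next res becomes 0; next final value 4. eval_b: cur becomes 0; next (not (not (not ((1 * (-abs(a))) < (4 - cur))))) evaluates to false; next res becomes 0; next res becomes 0; next final value 4. Both give 4.
Every one of the 42 inputs gives matching results.
verdict: equivalent


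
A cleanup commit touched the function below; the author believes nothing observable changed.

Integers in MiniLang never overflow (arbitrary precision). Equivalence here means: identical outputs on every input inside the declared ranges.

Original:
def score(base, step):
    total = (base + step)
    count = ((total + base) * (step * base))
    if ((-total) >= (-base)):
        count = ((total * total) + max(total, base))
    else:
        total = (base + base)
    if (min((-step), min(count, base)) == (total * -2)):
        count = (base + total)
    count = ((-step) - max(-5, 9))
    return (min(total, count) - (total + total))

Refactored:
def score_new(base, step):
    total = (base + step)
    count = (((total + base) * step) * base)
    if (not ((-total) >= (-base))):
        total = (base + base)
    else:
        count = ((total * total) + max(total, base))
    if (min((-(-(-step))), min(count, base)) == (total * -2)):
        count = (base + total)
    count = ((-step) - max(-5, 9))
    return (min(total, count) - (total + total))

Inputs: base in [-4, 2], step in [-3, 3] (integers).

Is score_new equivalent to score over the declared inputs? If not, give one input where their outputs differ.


Differences: boolean connective usage differs — yet all 49 inputs agree.
verdict: equivalent


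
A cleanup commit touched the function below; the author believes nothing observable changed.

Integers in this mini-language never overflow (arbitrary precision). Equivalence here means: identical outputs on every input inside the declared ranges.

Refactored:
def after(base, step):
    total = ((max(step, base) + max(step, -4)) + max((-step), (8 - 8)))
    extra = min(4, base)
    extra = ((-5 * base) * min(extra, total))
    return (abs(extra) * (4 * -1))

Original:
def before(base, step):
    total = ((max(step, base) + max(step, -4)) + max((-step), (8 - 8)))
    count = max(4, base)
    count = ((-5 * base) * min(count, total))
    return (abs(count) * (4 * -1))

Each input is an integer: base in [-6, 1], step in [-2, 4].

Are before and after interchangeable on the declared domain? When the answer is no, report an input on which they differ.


Consider the input base=-6, step=-2.
before: total := -2 | count := 4 | count := -60 | result -240
after: total := -2 | extra := -6 | extra := -180 | result -720
-240 != -720, so the rewrite changes behavior.
verdict: not equivalent; witness: base=-6, step=-2


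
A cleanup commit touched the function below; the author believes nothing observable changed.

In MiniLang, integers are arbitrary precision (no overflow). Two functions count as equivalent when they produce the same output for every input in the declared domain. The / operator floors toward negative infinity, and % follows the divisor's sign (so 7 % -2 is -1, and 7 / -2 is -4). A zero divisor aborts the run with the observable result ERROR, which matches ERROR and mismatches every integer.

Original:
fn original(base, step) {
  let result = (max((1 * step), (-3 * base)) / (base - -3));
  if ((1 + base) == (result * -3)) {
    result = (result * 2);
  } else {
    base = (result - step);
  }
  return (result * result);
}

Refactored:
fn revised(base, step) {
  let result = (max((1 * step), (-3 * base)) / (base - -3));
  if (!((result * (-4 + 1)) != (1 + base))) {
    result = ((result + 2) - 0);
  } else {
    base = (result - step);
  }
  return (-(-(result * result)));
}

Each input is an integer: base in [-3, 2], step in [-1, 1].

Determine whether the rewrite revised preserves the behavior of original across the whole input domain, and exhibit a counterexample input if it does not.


Not equivalent: base=2, step=-1 separates them (4 vs 1).
original: result = -1; ((1 + base) == (result * -3)) -> true; result = -2; return 4
revised: result = -1; (!((result * (-4 + 1)) != (1 + base))) -> true; result = 1; return 1
verdict: not equivalent; witness: base=2, step=-1


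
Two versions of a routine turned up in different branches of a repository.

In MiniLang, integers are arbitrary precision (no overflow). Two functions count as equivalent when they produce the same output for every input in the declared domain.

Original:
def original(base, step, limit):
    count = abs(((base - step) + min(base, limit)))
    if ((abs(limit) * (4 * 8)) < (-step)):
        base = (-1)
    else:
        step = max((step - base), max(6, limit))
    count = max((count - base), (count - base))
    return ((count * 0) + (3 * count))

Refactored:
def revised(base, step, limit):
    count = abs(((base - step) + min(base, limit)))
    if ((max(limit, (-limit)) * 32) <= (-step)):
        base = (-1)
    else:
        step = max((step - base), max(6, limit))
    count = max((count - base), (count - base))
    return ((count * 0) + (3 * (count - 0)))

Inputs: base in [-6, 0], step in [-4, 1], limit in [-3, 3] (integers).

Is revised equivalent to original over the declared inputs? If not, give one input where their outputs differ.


Run the pair on base=-6, step=0, limit=0.
original: count = 12; ((abs(limit) * (4 * 8)) < (-step)) -> false; step = 6; count = 18; return 54
revised: count = 12; ((max(limit, (-limit)) * 32) <= (-step)) -> true; base = -1; count = 13; return 39
54 != 39, so the rewrite changes behavior.
verdict: not equivalent; witness: base=-6, step=0, limit=0


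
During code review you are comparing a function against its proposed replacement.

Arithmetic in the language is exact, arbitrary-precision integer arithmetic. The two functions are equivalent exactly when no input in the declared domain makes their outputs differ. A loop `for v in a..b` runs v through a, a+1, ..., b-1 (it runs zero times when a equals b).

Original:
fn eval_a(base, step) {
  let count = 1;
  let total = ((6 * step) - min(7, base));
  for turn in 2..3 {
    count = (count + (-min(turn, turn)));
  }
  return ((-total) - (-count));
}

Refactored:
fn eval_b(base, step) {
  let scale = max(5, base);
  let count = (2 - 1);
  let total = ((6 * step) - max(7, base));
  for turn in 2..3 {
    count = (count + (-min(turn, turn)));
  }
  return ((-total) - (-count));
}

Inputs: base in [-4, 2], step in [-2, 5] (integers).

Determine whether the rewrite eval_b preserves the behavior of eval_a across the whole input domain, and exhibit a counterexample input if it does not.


Not equivalent: base=-4, step=-2 separates them (7 vs 18).
eval_a: count := 1 | total := -8 | iter turn=2: | count := -1 | result 7
eval_b: scale := 5 | count := 1 | total := -19 | iter turn=2: | count := -1 | result 18
verdict: not equivalent; witness: base=-4, step=-2


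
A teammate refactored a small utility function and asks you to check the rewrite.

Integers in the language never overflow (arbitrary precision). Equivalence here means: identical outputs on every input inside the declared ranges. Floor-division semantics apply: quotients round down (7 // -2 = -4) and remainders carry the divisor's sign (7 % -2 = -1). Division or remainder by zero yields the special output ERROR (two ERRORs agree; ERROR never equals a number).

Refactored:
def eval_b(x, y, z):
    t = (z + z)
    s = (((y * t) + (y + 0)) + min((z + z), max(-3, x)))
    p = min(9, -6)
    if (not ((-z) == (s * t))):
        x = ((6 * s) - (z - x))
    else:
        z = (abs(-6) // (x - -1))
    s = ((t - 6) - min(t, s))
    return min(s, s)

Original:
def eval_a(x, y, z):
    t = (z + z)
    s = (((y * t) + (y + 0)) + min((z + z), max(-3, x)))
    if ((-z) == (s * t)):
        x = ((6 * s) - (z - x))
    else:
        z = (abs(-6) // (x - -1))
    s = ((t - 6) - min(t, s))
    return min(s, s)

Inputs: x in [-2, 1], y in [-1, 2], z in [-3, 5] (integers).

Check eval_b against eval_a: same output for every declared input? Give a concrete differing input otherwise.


These are not equivalent — on x=-1, y=-1, z=-3 the outputs split (ERROR vs -6).
eval_a: t = -6; s = -1; ((-z) == (s * t)) -> false; division by zero -> ERROR
eval_b: t = -6; s = -1; p = -6; (not ((-z) == (s * t))) -> true; x = -4; s = -6; return -6
verdict: not equivalent; witness: x=-1, y=-1, z=-3


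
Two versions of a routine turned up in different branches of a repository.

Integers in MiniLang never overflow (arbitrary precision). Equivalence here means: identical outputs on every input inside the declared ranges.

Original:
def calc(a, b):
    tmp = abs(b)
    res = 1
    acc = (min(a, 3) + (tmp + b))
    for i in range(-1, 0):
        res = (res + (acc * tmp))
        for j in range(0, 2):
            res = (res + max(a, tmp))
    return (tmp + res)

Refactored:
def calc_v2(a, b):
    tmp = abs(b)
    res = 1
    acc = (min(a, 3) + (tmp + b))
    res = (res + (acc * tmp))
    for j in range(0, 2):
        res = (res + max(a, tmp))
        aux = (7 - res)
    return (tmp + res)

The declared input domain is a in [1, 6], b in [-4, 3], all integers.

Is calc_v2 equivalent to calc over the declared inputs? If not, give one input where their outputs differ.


Behavior is preserved: although arithmetic usage differs; and local variable names differ; and loop structure differs; and constant usage differs, the outputs never diverge.
As a probe, take a=4, b=-1: calc runs tmp=1, then res=1, then acc=3, then (i=-1), then res=4, then (j=0), then res=8, then (j=1), then res=12, then returns 13; calc_v2 runs tmp=1, then res=1, then acc=3, then res=4, then (j=0), then res=8, then aux=-1, then (j=1), then res=12, then aux=-5, then returns 13; both end at 13.
Every one of the 48 inputs gives matching results.
verdict: equivalent


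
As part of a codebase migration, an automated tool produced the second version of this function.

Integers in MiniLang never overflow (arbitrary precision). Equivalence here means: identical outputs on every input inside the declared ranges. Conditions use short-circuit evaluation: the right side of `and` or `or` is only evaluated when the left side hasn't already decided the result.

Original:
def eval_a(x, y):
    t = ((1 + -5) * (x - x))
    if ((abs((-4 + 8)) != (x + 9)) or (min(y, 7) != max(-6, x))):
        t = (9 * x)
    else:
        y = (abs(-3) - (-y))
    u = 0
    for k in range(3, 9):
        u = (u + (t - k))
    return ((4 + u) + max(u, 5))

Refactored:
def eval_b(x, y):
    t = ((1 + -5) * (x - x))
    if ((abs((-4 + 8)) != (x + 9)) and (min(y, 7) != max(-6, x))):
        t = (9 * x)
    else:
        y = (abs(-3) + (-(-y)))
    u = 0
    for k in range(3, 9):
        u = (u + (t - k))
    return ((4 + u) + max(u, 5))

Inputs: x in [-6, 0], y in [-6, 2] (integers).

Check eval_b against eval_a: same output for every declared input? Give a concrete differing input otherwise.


Take x=-6, y=-6.
eval_a: t=0, then ((abs((-4 + 8)) != (x + 9)) or (min(y, 7) != max(-6, x))) is true, then t=-54, then u=0, then (k=3), then u=-57, then (k=4), then u=-115, then (k=5), then u=-174, then (k=6), then u=-234, then (k=7), then u=-295, then (k=8), then u=-357, then returns -348
eval_b: t=0, then ((abs((-4 + 8)) != (x + 9)) and (min(y, 7) != max(-6, x))) is false, then y=-3, then u=0, then (k=3), then u=-3, then (k=4), then u=-7, then (k=5), then u=-12, then (k=6), then u=-18, then (k=7), then u=-25, then (k=8), then u=-33, then returns -24
-348 != -24, so the rewrite changes behavior.
verdict: not equivalent; witness: x=-6, y=-6


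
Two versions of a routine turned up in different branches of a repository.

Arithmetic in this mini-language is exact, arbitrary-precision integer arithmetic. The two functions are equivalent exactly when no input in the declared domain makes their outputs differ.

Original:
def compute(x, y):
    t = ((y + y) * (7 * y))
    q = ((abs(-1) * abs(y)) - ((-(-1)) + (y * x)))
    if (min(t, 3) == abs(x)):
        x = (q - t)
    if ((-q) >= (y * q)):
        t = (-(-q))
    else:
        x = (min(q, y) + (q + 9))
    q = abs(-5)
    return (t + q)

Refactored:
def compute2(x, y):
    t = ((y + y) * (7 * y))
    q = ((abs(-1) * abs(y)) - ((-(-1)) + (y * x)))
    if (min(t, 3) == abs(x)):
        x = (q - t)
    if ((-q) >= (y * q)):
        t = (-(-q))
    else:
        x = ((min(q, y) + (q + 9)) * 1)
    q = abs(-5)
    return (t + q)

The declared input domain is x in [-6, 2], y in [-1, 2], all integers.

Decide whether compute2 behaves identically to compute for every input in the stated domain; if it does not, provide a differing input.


Behavior is preserved: although arithmetic usage differs; and constant usage differs, the outputs never diverge.
Spot check at x=-3, y=0 — compute: t = 0; q = -1; (min(t, 3) == abs(x)) -> false; ((-q) >= (y * q)) -> true; t = -1; q = 5; return 4. compute2: t = 0; q = -1; (min(t, 3) == abs(x)) -> false; ((-q) >= (y * q)) -> true; t = -1; q = 5; return 4. Both give 4.
Every one of the 36 inputs gives matching results.
verdict: equivalent


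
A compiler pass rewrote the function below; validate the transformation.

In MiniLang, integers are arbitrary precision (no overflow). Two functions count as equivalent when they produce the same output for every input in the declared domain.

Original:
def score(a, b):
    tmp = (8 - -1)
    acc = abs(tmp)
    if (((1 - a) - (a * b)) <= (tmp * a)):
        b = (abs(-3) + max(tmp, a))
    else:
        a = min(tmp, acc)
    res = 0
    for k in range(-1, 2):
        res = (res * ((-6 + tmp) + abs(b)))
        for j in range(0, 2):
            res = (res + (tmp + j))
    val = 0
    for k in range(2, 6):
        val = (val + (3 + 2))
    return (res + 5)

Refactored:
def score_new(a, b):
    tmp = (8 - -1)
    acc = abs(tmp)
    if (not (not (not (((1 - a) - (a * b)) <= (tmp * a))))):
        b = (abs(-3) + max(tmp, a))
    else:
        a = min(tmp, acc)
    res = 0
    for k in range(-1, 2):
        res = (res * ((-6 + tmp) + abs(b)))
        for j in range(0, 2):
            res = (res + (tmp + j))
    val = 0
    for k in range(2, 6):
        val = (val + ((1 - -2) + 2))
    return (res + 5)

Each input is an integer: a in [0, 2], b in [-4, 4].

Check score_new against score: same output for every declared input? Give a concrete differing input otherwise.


Take a=0, b=-4.
score: tmp becomes 9; next acc becomes 9; next (((1 - a) - (a * b)) <= (tmp * a)) evaluates to false; next a becomes 9; next res becomes 0; next at k=-1:; next res becomes 0; next at j=0:; next res becomes 9; next at j=1:; next res becomes 19; next at k=0:; next res becomes 133; next at j=0:; next res becomes 142; next at j=1:; next res becomes 152; next at k=1:; next res becomes 1064; next at j=0:; next res becomes 1073; next at j=1:; next res becomes 1083; next val becomes 0; next at k=2:; next val becomes 5; next at k=3:; next val becomes 10; next at k=4:; next val becomes 15; next at k=5:; next val becomes 20; next final value 1088
score_new: tmp becomes 9; next acc becomes 9; next (not (not (not (((1 - a) - (a * b)) <= (tmp * a))))) evaluates to true; next b becomes 12; next res becomes 0; next at k=-1:; next res becomes 0; next at j=0:; next res becomes 9; next at j=1:; next res becomes 19; next at k=0:; next res becomes 285; next at j=0:; next res becomes 294; next at j=1:; next res becomes 304; next at k=1:; next res becomes 4560; next at j=0:; next res becomes 4569; next at j=1:; next res becomes 4579; next val becomes 0; next at k=2:; next val becomes 5; next at k=3:; next val becomes 10; next at k=4:; next val becomes 15; next at k=5:; next val becomes 20; next final value 4584
1088 vs 4584 — the two versions disagree here.
verdict: not equivalent; witness: a=0, b=-4


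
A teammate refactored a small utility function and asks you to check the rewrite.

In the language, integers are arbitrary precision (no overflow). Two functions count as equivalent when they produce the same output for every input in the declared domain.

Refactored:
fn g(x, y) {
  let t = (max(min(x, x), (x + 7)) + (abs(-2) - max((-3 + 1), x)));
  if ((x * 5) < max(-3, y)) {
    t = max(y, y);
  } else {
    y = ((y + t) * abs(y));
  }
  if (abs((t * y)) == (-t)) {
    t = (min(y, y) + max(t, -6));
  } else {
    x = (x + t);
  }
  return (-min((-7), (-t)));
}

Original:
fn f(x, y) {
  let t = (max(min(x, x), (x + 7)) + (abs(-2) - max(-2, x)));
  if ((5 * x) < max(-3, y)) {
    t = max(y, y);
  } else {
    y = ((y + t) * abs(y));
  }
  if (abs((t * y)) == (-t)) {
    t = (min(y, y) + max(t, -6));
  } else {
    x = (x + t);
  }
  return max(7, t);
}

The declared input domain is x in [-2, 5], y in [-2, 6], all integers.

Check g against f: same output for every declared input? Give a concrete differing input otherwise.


The two versions differ — the changes include constant usage differs; min/max/abs usage differs; arithmetic usage differs.
One worked example (x=5, y=4) — f: t = 9; ((5 * x) < max(-3, y)) -> false; y = 52; (abs((t * y)) == (-t)) -> false; x = 14; return 9; g: t = 9; ((x * 5) < max(-3, y)) -> false; y = 52; (abs((t * y)) == (-t)) -> false; x = 14; return 9; agreement on 9.
Every one of the 72 inputs gives matching results.
verdict: equivalent


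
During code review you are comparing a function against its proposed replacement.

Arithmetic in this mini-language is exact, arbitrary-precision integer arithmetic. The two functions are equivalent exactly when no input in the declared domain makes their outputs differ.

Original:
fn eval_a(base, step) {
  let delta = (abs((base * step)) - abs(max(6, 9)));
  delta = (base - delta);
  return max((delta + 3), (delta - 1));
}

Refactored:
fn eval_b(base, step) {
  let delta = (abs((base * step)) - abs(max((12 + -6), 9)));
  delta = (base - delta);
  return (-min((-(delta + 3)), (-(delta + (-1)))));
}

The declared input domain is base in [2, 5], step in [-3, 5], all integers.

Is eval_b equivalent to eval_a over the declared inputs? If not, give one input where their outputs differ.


Behavior is preserved: although min/max/abs usage differs; also arithmetic usage differs; also constant usage differs, the outputs never diverge.
Tracing base=2, step=1: eval_a: delta := -7 | delta := 9 | result 12 | eval_b: delta := -7 | delta := 9 | result 12 — matching result 12.
An exhaustive pass over the 36 declared inputs shows identical outputs.
verdict: equivalent


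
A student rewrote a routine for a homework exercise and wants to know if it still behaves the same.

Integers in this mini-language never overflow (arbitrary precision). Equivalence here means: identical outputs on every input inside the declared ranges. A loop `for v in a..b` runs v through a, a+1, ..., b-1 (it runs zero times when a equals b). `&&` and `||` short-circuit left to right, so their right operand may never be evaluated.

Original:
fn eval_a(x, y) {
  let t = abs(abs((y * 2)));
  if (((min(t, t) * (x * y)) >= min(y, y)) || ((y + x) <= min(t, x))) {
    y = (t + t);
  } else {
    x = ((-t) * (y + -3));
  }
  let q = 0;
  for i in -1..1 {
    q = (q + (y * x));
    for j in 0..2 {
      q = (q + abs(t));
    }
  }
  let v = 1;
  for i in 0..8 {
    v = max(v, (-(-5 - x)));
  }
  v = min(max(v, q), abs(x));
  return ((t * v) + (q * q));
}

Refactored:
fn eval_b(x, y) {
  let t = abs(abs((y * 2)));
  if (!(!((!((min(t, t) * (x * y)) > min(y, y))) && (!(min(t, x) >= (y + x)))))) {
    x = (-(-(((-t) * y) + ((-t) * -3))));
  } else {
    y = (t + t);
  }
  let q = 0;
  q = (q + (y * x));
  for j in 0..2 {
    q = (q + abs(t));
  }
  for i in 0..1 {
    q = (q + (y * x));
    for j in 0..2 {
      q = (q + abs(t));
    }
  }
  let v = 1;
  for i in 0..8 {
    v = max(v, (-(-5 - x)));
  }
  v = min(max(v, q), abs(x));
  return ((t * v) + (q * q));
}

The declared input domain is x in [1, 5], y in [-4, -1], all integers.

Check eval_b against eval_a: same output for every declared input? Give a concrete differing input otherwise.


Although `((min(t, t) * (x * y)) >= min(y, y))` became `((min(t, t) * (x * y)) > min(y, y))`, no input in the stated domain can expose it.
As a probe, take x=1, y=-2: eval_a runs t := 4 | (((min(t, t) * (x * y)) >= min(y, y)) || ((y + x) <= min(t, x))): true | y := 8 | q := 0 | iter i=-1: | q := 8 | iter j=0: | q := 12 | iter j=1: | q := 16 | iter i=0: | q := 24 | iter j=0: | q := 28 | iter j=1: | q := 32 | v := 1 | iter i=0: | v := 6 | iter i=1: | v := 6 | iter i=2: | v := 6 | iter i=3: | v := 6 | iter i=4: | v := 6 | iter i=5: | v := 6 | iter i=6: | v := 6 | iter i=7: | v := 6 | v := 1 | result 1028; eval_b runs t := 4 | (!(!((!((min(t, t) * (x * y)) > min(y, y))) && (!(min(t, x) >= (y + x)))))): false | y := 8 | q := 0 | q := 8 | iter j=0: | q := 12 | iter j=1: | q := 16 | iter i=0: | q := 24 | iter j=0: | q := 28 | iter j=1: | q := 32 | v := 1 | iter i=0: | v := 6 | iter i=1: | v := 6 | iter i=2: | v := 6 | iter i=3: | v := 6 | iter i=4: | v := 6 | iter i=5: | v := 6 | iter i=6: | v := 6 | iter i=7: | v := 6 | v := 1 | result 1028; both end at 1028.
Sweeping the whole domain (20 inputs) finds no disagreement.
verdict: equivalent


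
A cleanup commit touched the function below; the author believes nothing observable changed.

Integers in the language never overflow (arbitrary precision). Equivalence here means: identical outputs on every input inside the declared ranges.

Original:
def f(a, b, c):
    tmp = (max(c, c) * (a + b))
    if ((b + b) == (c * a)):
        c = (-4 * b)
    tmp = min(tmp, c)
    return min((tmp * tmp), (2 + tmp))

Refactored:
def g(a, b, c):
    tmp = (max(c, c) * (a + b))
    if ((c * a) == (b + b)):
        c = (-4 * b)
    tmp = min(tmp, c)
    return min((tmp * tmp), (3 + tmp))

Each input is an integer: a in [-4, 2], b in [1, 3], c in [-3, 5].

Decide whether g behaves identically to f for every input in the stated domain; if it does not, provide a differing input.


Input a=-4, b=1, c=-3: -1 from f versus 0 from g.
verdict: not equivalent; witness: a=-4, b=1, c=-3


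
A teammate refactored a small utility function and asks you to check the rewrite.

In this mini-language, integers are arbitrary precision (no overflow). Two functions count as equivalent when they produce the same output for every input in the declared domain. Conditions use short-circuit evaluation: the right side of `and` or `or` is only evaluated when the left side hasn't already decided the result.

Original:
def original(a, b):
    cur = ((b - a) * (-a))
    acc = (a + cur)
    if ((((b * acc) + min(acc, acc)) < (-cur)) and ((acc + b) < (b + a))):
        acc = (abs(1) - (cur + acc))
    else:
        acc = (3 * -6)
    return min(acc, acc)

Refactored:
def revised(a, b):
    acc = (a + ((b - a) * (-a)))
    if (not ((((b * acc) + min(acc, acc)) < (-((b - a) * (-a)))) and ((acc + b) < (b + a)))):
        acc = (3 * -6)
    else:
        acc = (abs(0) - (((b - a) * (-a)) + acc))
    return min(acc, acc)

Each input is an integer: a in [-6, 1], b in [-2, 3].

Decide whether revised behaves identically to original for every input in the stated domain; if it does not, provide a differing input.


These are not equivalent — on a=1, b=2 the outputs split (2 vs 1).
original: cur = -1; acc = 0; ((((b * acc) + min(acc, acc)) < (-cur)) and ((acc + b) < (b + a))) -> true; acc = 2; return 2
revised: acc = 0; (not ((((b * acc) + min(acc, acc)) < (-((b - a) * (-a)))) and ((acc + b) < (b + a)))) -> false; acc = 1; return 1
verdict: not equivalent; witness: a=1, b=2


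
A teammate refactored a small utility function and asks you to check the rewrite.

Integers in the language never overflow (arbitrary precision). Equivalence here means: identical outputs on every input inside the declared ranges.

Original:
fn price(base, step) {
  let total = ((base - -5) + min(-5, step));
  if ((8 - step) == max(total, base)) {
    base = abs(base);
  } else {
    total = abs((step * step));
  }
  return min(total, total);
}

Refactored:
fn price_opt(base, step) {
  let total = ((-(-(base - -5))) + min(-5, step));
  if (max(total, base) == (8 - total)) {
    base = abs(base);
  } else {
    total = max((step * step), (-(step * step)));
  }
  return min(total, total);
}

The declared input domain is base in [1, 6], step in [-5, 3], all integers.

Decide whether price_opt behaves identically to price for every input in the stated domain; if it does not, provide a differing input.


Consider the input base=4, step=-5.
price: total = 4; ((8 - step) == max(total, base)) -> false; total = 25; return 25
price_opt: total = 4; (max(total, base) == (8 - total)) -> true; base = 4; return 4
25 != 4, so the rewrite changes behavior.
verdict: not equivalent; witness: base=4, step=-5


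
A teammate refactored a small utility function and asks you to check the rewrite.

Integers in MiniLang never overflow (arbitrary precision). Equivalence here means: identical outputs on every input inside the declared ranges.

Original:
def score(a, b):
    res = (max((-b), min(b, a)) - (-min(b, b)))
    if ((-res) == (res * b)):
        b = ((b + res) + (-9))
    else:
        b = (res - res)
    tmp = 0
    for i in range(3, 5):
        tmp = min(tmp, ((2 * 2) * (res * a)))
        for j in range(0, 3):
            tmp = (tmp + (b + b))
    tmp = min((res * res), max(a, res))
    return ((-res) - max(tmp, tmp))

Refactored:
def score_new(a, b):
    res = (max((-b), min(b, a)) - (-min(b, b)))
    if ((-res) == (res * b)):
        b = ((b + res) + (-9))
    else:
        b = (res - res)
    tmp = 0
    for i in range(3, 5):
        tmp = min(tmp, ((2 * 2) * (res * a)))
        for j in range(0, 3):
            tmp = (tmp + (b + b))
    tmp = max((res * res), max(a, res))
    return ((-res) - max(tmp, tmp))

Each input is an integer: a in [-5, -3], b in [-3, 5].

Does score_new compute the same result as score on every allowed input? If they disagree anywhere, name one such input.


The rewrite breaks on a=-3, b=5, where the results are -4 and -6.
score: res := 2 | ((-res) == (res * b)): false | b := 0 | tmp := 0 | iter i=3: | tmp := -24 | iter j=0: | tmp := -24 | iter j=1: | tmp := -24 | iter j=2: | tmp := -24 | iter i=4: | tmp := -24 | iter j=0: | tmp := -24 | iter j=1: | tmp := -24 | iter j=2: | tmp := -24 | tmp := 2 | result -4
score_new: res := 2 | ((-res) == (res * b)): false | b := 0 | tmp := 0 | iter i=3: | tmp := -24 | iter j=0: | tmp := -24 | iter j=1: | tmp := -24 | iter j=2: | tmp := -24 | iter i=4: | tmp := -24 | iter j=0: | tmp := -24 | iter j=1: | tmp := -24 | iter j=2: | tmp := -24 | tmp := 4 | result -6
verdict: not equivalent; witness: a=-3, b=5


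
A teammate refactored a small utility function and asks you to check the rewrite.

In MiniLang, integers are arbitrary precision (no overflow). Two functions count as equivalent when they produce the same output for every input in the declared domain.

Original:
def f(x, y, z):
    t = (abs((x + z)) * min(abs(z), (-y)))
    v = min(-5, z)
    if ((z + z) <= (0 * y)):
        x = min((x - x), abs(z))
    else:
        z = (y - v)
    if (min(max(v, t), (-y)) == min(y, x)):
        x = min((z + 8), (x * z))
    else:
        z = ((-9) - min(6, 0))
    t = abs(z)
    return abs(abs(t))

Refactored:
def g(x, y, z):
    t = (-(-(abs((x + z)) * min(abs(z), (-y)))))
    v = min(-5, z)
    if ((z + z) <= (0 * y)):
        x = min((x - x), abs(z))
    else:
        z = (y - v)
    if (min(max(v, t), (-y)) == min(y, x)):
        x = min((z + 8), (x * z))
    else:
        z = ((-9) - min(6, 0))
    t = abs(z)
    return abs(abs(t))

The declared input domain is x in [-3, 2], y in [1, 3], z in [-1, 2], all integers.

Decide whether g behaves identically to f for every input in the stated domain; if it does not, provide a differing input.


Behavior is preserved: although same computation, different form, the outputs never diverge.
Spot check at x=2, y=3, z=1 — f: t=-9, then v=-5, then ((z + z) <= (0 * y)) is false, then z=8, then (min(max(v, t), (-y)) == min(y, x)) is false, then z=-9, then t=9, then returns 9. g: t=-9, then v=-5, then ((z + z) <= (0 * y)) is false, then z=8, then (min(max(v, t), (-y)) == min(y, x)) is false, then z=-9, then t=9, then returns 9. Both give 9.
Every one of the 72 inputs gives matching results.
verdict: equivalent


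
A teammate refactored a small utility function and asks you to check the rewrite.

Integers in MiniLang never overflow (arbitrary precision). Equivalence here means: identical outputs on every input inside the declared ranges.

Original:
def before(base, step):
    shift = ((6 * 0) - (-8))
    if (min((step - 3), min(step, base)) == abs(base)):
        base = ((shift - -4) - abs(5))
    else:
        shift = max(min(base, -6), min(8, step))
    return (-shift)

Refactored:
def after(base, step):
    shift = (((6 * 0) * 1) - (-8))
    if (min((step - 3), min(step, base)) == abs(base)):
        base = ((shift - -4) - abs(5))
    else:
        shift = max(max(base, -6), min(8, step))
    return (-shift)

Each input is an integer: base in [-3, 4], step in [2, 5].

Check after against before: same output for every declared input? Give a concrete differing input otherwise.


At base=3, step=2: before gives -2, after gives -3.
verdict: not equivalent; witness: base=3, step=2


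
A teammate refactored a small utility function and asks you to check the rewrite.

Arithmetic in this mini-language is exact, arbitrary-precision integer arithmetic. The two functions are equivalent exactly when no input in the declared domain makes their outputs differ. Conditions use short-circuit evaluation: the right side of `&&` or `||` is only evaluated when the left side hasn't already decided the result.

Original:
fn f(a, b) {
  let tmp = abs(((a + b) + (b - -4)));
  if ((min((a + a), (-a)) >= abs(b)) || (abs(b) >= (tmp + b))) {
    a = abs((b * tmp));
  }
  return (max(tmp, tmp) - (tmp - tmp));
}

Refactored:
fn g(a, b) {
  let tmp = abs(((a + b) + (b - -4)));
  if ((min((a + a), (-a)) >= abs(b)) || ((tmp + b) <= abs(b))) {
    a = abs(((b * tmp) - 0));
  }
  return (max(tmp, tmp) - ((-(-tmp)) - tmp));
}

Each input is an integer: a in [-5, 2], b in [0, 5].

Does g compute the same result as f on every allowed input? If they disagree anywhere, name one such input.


Although arithmetic usage differs, and comparison usage differs, and constant usage differs, 48/48 inputs agree.
verdict: equivalent


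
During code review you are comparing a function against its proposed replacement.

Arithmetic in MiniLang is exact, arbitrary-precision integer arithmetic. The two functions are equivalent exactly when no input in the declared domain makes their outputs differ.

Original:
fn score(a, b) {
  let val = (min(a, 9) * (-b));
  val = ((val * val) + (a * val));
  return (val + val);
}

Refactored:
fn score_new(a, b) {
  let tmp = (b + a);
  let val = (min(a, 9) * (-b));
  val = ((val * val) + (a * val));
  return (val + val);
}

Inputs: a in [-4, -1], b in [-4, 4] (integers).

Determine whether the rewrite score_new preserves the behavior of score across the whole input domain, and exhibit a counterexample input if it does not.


Differences: arithmetic usage differs, and local variable names differ, and statement counts differ — yet all 36 inputs agree.
verdict: equivalent


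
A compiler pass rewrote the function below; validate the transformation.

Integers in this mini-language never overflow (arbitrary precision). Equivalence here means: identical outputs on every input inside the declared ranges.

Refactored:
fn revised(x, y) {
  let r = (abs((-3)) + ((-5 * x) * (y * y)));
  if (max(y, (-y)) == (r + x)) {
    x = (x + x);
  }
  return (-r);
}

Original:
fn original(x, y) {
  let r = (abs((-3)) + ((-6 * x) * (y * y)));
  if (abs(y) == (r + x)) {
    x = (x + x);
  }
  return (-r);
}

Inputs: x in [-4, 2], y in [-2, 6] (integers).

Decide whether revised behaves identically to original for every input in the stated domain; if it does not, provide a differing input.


These are not equivalent — on x=-4, y=-2 the outputs split (-99 vs -83).
original: r := 99 | (abs(y) == (r + x)): false | result -99
revised: r := 83 | (max(y, (-y)) == (r + x)): false | result -83
verdict: not equivalent; witness: x=-4, y=-2


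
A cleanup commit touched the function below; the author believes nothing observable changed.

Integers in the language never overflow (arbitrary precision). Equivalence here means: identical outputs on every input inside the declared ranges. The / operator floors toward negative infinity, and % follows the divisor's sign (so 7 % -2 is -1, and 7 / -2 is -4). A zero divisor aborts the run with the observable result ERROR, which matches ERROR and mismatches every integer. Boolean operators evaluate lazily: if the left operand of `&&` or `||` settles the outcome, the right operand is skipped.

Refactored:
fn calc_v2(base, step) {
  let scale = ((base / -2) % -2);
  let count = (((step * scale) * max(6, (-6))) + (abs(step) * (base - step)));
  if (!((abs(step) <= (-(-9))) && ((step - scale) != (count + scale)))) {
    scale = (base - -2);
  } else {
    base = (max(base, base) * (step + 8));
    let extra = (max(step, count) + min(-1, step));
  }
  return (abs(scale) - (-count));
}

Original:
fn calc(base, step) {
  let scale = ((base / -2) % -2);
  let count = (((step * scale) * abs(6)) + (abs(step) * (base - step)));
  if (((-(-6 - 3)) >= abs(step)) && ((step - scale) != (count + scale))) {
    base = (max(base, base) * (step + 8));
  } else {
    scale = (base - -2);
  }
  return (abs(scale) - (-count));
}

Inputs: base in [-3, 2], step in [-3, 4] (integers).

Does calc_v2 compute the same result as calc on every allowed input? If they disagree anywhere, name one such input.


Although local variable names differ, arithmetic usage differs, min/max/abs usage differs, boolean connective usage differs, comparison usage differs, statement counts differ, constant usage differs, 48/48 inputs agree.
verdict: equivalent


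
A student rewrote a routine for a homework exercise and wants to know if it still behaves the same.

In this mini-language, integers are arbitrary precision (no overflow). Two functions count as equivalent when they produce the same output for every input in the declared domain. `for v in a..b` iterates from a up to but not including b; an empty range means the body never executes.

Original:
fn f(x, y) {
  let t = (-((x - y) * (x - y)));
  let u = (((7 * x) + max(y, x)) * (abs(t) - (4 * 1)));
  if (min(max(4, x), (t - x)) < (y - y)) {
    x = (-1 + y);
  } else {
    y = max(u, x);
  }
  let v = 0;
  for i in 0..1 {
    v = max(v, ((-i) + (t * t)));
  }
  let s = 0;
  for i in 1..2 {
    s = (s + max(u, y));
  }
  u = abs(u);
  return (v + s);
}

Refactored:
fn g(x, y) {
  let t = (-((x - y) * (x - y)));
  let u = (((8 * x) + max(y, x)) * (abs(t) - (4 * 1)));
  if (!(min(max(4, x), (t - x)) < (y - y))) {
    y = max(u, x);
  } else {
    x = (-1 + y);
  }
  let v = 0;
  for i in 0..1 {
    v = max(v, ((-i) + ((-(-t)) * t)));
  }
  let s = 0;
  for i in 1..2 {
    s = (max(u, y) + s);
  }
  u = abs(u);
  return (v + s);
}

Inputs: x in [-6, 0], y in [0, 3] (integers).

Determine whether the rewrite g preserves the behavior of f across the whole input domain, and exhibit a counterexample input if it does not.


Not equivalent: x=-1, y=0 separates them (22 vs 25).
f: t := -1 | u := 21 | (min(max(4, x), (t - x)) < (y - y)): false | y := 21 | v := 0 | iter i=0: | v := 1 | s := 0 | iter i=1: | s := 21 | u := 21 | result 22
g: t := -1 | u := 24 | (!(min(max(4, x), (t - x)) < (y - y))): true | y := 24 | v := 0 | iter i=0: | v := 1 | s := 0 | iter i=1: | s := 24 | u := 24 | result 25
verdict: not equivalent; witness: x=-1, y=0


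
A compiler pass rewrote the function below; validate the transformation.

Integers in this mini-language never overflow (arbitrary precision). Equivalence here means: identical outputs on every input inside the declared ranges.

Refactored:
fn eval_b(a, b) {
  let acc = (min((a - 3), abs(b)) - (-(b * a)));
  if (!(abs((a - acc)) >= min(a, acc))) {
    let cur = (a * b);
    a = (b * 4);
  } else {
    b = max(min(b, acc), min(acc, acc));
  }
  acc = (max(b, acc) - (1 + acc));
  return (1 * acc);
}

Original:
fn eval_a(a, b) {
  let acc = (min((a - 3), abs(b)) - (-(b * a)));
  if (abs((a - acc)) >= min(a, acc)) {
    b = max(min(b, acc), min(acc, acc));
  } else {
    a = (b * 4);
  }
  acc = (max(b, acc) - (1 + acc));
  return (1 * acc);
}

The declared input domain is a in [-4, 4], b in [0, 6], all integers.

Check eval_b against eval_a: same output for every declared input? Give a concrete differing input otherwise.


Reading the diff, among the changes: boolean connective usage differs; local variable names differ; statement counts differ; arithmetic usage differs.
Tracing a=-3, b=3: eval_a: acc becomes -15; next (abs((a - acc)) >= min(a, acc)) evaluates to true; next b becomes -15; next acc becomes -1; next final value -1 | eval_b: acc becomes -15; next (!(abs((a - acc)) >= min(a, acc))) evaluates to false; next b becomes -15; next acc becomes -1; next final value -1 — matching result -1.
Checked all 63 inputs in the declared domain: the outputs agree on every one.
verdict: equivalent
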